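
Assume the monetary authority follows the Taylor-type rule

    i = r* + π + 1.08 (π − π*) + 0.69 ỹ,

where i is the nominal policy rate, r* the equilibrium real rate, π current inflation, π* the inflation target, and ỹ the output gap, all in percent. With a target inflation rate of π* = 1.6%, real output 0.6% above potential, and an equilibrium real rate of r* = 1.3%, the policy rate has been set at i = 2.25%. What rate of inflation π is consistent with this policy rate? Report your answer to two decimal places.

Output 0.6% above potential → ỹ = 0.6.
Collecting π: i = r* + (1 + 1.08) π − 1.08 π* + 0.69 ỹ
2.08 π = 2.25 − 1.3 + 1.08 × 1.6 − 0.69 × 0.6 = 2.264
π = 2.264 / 2.08 = 1.09

1.09%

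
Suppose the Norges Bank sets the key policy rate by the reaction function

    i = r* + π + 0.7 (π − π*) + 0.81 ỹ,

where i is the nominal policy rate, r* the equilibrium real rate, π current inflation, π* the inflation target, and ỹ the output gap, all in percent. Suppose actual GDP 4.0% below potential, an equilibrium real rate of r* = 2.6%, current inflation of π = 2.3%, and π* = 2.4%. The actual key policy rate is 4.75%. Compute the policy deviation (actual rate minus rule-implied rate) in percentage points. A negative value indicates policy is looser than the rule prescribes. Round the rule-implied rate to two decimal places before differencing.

Output 4.0% below potential → ỹ = -4.0.
i = 2.6 + 2.3 + 0.7 × (2.3 − 2.4) + 0.81 × (-4.0)
   = 2.6 + 2.3 − 0.07 − 3.24 = 1.59
Deviation = 4.75 − 1.59 = 3.16 pp.

3.16 pp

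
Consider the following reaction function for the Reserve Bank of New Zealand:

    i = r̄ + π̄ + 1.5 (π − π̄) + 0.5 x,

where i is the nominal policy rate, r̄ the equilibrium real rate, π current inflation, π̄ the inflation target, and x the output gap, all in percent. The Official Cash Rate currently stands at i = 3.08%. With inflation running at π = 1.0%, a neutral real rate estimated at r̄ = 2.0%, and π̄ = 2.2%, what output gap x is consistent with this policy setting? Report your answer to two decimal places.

1.36%

0.5 x = 3.08 − 2.0 − 2.2 − 1.5 × (1.0 − 2.2) = 0.68
x = 0.68 / 0.5 = 1.36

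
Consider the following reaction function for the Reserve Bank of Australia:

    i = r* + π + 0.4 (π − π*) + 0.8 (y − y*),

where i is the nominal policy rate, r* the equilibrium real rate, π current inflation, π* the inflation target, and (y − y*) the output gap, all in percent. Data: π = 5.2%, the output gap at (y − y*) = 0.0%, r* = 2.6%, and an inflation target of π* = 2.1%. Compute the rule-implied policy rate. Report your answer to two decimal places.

i = 2.6 + 5.2 + 0.4 × (5.2 − 2.1) + 0.8 × 0.0
   = 2.6 + 5.2 + 1.24 + 0 = 9.04

9.04%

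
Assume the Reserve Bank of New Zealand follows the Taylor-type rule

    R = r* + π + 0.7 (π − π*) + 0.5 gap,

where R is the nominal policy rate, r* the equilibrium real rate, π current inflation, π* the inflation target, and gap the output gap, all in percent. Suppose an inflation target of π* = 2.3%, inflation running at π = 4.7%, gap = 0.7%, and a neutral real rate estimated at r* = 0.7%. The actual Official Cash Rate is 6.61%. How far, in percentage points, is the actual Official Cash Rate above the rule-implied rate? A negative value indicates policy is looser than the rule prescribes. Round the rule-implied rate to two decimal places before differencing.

-0.82 pp

R = 0.7 + 4.7 + 0.7 × (4.7 − 2.3) + 0.5 × 0.7
   = 0.7 + 4.7 + 1.68 + 0.35 = 7.43
Deviation = 6.61 − 7.43 = -0.82 pp.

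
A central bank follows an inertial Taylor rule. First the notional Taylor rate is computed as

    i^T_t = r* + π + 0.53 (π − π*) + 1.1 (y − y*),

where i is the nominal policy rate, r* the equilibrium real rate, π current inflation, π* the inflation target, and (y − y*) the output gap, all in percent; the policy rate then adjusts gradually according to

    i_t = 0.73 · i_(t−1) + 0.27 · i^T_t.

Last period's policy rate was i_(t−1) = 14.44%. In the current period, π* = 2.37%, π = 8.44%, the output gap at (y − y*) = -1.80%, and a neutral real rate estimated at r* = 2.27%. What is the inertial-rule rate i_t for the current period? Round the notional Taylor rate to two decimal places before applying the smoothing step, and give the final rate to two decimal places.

13.77%

i^T_t = 2.27 + 8.44 + 0.53 × (8.44 − 2.37) + 1.1 × (-1.80)
   = 2.27 + 8.44 + 3.2171 − 1.98 = 11.95
i_t = 0.73 × 14.44 + 0.27 × 11.95 = 10.5412 + 3.2265 = 13.77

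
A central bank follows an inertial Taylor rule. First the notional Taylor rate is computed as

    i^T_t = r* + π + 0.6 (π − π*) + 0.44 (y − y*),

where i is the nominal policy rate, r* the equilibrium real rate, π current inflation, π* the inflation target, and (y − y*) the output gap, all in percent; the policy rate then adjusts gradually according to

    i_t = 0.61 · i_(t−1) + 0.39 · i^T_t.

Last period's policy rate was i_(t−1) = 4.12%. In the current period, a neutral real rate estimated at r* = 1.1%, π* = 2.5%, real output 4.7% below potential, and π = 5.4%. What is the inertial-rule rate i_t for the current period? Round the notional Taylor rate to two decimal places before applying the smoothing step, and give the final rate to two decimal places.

4.92%

Output 4.7% below potential → (y − y*) = -4.7.
i^T_t = 1.1 + 5.4 + 0.6 × (5.4 − 2.5) + 0.44 × (-4.7)
   = 1.1 + 5.4 + 1.74 − 2.068 = 6.17
i_t = 0.61 × 4.12 + 0.39 × 6.17 = 2.5132 + 2.4063 = 4.92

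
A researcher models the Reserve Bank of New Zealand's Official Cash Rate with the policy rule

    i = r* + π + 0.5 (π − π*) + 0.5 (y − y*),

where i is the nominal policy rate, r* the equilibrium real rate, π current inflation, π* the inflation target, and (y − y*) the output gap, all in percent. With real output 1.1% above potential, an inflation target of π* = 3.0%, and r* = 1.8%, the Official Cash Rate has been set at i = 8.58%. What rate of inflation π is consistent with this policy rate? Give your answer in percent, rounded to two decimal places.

Output 1.1% above potential → (y − y*) = 1.1.
Collecting π: i = r* + (1 + 0.5) π − 0.5 π* + 0.5 (y − y*)
1.5 π = 8.58 − 1.8 + 0.5 × 3.0 − 0.5 × 1.1 = 7.73
π = 7.73 / 1.5 = 5.15

5.15%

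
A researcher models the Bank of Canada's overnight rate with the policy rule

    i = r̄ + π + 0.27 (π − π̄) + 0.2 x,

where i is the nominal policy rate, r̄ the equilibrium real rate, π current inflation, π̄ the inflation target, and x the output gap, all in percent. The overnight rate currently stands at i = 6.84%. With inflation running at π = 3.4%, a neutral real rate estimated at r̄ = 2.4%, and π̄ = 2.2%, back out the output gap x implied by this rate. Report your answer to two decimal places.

0.2 x = 6.84 − 2.4 − 3.4 − 0.27 × (3.4 − 2.2) = 0.716
x = 0.716 / 0.2 = 3.58

3.58%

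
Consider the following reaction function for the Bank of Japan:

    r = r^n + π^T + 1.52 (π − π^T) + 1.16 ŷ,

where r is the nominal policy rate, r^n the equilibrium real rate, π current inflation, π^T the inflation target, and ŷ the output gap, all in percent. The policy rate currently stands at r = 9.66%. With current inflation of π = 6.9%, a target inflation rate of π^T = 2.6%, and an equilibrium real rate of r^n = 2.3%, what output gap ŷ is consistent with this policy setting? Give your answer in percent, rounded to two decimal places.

-1.53%

1.16 ŷ = 9.66 − 2.3 − 2.6 − 1.52 × (6.9 − 2.6) = -1.776
ŷ = -1.776 / 1.16 = -1.53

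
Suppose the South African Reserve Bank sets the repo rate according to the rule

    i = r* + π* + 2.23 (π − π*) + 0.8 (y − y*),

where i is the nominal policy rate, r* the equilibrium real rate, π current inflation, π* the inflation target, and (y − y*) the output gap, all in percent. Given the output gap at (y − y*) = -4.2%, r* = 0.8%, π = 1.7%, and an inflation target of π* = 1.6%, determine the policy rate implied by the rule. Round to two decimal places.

i = 0.8 + 1.6 + 2.23 × (1.7 − 1.6) + 0.8 × (-4.2)
   = 0.8 + 1.6 + 0.223 − 3.36 = -0.74

-0.74%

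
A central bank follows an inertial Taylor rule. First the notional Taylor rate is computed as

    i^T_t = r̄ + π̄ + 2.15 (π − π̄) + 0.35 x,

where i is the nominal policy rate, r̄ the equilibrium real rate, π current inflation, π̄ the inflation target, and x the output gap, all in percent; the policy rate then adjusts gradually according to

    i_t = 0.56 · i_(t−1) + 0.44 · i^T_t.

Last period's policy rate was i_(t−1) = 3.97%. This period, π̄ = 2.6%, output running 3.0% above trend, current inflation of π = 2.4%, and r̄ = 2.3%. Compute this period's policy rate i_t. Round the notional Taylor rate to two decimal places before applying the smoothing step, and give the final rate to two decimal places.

4.65%

Output 3.0% above potential → x = 3.0.
i^T_t = 2.3 + 2.6 + 2.15 × (2.4 − 2.6) + 0.35 × 3.0
   = 2.3 + 2.6 − 0.43 + 1.05 = 5.52
i_t = 0.56 × 3.97 + 0.44 × 5.52 = 2.2232 + 2.4288 = 4.65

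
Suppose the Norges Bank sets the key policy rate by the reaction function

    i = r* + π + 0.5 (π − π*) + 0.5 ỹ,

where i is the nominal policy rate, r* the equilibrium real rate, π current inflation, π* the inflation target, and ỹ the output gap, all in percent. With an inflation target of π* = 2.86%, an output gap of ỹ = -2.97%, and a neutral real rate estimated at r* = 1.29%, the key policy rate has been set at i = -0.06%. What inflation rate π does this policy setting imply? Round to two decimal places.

1.04%

Collecting π: i = r* + (1 + 0.5) π − 0.5 π* + 0.5 ỹ
1.5 π = -0.06 − 1.29 + 0.5 × 2.86 − 0.5 × (-2.97) = 1.565
π = 1.565 / 1.5 = 1.04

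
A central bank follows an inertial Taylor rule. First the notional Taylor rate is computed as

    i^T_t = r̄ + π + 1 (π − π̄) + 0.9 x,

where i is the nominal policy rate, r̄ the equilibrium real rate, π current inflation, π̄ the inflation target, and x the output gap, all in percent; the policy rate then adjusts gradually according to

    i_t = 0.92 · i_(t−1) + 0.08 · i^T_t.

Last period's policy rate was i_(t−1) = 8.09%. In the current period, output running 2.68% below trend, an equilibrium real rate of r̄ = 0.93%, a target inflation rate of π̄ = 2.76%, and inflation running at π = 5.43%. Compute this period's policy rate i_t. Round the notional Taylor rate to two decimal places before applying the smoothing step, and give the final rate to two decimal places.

7.97%

Output 2.68% below potential → x = -2.68.
i^T_t = 0.93 + 5.43 + 1 × (5.43 − 2.76) + 0.9 × (-2.68)
   = 0.93 + 5.43 + 2.67 − 2.412 = 6.62
i_t = 0.92 × 8.09 + 0.08 × 6.62 = 7.4428 + 0.5296 = 7.97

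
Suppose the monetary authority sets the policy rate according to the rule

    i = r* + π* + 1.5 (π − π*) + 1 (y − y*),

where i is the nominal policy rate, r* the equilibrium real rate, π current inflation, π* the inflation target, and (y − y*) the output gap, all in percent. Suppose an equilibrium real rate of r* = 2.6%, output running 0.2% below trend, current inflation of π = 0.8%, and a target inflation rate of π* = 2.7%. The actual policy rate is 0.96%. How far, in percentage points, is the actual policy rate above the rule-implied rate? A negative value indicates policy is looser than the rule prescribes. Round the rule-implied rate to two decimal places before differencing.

-1.29 pp

Output 0.2% below potential → (y − y*) = -0.2.
i = 2.6 + 2.7 + 1.5 × (0.8 − 2.7) + 1 × (-0.2)
   = 2.6 + 2.7 − 2.85 − 0.2 = 2.25
Deviation = 0.96 − 2.25 = -1.29 pp.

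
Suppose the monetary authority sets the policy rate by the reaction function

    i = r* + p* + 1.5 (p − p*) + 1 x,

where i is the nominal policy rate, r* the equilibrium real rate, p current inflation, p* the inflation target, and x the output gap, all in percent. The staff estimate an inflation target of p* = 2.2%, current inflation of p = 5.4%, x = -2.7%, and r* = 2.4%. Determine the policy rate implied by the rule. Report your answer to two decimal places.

i = 2.4 + 2.2 + 1.5 × (5.4 − 2.2) + 1 × (-2.7)
   = 2.4 + 2.2 + 4.8 − 2.7 = 6.70

6.70%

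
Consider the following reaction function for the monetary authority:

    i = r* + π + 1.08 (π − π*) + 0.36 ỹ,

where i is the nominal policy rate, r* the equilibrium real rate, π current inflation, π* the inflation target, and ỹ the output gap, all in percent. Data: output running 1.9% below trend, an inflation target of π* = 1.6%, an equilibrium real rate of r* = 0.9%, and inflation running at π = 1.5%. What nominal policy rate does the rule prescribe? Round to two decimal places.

Output 1.9% below potential → ỹ = -1.9.
i = 0.9 + 1.5 + 1.08 × (1.5 − 1.6) + 0.36 × (-1.9)
   = 0.9 + 1.5 − 0.108 − 0.684 = 1.61

1.61%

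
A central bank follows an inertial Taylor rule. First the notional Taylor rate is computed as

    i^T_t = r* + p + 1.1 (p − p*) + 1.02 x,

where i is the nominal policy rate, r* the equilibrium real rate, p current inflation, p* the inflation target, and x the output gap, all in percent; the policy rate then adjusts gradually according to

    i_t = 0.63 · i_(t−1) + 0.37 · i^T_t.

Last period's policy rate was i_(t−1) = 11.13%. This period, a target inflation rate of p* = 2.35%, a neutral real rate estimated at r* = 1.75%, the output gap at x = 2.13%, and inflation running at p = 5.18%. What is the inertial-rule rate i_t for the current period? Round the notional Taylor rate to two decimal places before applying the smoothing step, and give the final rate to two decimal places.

11.53%

i^T_t = 1.75 + 5.18 + 1.1 × (5.18 − 2.35) + 1.02 × 2.13
   = 1.75 + 5.18 + 3.113 + 2.1726 = 12.22
i_t = 0.63 × 11.13 + 0.37 × 12.22 = 7.0119 + 4.5214 = 11.53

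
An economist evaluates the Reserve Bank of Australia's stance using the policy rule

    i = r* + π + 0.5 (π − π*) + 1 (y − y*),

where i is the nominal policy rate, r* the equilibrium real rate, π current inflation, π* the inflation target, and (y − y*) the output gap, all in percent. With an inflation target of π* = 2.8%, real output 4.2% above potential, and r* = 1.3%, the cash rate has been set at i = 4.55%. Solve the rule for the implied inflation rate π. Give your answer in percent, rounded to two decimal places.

0.30%

Output 4.2% above potential → (y − y*) = 4.2.
Collecting π: i = r* + (1 + 0.5) π − 0.5 π* + 1 (y − y*)
1.5 π = 4.55 − 1.3 + 0.5 × 2.8 − 1 × 4.2 = 0.45
π = 0.45 / 1.5 = 0.30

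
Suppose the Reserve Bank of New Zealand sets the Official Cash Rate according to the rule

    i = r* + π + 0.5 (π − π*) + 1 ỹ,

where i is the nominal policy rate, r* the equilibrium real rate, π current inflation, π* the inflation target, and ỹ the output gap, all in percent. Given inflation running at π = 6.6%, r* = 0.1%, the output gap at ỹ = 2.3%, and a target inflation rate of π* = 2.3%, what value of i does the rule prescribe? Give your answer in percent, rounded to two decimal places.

i = 0.1 + 6.6 + 0.5 × (6.6 − 2.3) + 1 × 2.3
   = 0.1 + 6.6 + 2.15 + 2.3 = 11.15

11.15%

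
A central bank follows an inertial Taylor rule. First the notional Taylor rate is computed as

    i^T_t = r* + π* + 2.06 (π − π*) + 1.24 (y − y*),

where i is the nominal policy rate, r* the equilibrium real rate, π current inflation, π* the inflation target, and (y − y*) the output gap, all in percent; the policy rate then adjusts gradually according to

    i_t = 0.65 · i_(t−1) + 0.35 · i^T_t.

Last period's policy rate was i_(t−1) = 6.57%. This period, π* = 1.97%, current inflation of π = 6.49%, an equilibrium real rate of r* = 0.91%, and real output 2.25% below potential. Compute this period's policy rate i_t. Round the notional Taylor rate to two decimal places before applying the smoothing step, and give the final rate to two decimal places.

7.56%

Output 2.25% below potential → (y − y*) = -2.25.
i^T_t = 0.91 + 1.97 + 2.06 × (6.49 − 1.97) + 1.24 × (-2.25)
   = 0.91 + 1.97 + 9.3112 − 2.79 = 9.40
i_t = 0.65 × 6.57 + 0.35 × 9.40 = 4.2705 + 3.29 = 7.56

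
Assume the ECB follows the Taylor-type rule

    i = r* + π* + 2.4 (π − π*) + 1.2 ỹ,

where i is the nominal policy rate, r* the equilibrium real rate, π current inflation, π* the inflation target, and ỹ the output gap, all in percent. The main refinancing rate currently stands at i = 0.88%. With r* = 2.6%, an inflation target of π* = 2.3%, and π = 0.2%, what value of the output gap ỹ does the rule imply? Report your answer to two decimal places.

0.85%

1.2 ỹ = 0.88 − 2.6 − 2.3 − 2.4 × (0.2 − 2.3) = 1.02
ỹ = 1.02 / 1.2 = 0.85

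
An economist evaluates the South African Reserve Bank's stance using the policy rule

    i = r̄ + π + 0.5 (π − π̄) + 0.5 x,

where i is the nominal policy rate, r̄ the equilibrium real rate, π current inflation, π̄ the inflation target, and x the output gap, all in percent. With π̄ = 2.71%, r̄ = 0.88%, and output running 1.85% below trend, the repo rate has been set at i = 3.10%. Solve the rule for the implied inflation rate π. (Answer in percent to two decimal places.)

3.00%

Output 1.85% below potential → x = -1.85.
Collecting π: i = r̄ + (1 + 0.5) π − 0.5 π̄ + 0.5 x
1.5 π = 3.10 − 0.88 + 0.5 × 2.71 − 0.5 × (-1.85) = 4.5
π = 4.5 / 1.5 = 3.00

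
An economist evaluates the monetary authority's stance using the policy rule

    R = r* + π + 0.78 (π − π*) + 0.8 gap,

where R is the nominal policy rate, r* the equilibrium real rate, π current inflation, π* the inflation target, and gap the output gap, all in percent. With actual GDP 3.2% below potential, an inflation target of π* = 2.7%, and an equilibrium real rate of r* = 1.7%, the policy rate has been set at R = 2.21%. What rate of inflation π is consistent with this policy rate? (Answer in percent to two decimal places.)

Output 3.2% below potential → gap = -3.2.
Collecting π: R = r* + (1 + 0.78) π − 0.78 π* + 0.8 gap
1.78 π = 2.21 − 1.7 + 0.78 × 2.7 − 0.8 × (-3.2) = 5.176
π = 5.176 / 1.78 = 2.91

2.91%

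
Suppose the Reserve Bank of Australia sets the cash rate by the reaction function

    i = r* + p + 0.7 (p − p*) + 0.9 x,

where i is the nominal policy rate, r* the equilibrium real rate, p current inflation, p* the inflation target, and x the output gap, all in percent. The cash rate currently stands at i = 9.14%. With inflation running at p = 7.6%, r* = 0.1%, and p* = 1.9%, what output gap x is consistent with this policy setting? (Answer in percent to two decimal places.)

0.9 x = 9.14 − 0.1 − 7.6 − 0.7 × (7.6 − 1.9) = -2.55
x = -2.55 / 0.9 = -2.83

-2.83%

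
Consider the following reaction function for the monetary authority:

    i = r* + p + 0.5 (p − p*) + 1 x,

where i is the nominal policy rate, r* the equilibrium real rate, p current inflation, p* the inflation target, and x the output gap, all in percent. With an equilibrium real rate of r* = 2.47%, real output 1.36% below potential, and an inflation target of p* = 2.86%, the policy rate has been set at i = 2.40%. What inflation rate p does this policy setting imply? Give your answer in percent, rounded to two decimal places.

1.81%

Output 1.36% below potential → x = -1.36.
Collecting p: i = r* + (1 + 0.5) p − 0.5 p* + 1 x
1.5 p = 2.40 − 2.47 + 0.5 × 2.86 − 1 × (-1.36) = 2.72
p = 2.72 / 1.5 = 1.81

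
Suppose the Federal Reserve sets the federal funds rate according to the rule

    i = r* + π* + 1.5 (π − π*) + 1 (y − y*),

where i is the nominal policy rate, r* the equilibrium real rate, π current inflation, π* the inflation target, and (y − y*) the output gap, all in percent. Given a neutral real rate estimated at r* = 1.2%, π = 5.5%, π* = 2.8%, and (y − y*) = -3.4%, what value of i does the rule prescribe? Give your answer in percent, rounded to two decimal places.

i = 1.2 + 2.8 + 1.5 × (5.5 − 2.8) + 1 × (-3.4)
   = 1.2 + 2.8 + 4.05 − 3.4 = 4.65

4.65%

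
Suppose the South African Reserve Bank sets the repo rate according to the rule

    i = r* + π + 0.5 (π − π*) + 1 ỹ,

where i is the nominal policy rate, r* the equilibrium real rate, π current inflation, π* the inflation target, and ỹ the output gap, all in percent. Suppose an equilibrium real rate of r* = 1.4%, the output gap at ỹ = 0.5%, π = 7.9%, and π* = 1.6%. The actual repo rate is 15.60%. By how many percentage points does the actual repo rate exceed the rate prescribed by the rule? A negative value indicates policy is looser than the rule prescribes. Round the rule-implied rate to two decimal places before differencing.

2.65 pp

i = 1.4 + 7.9 + 0.5 × (7.9 − 1.6) + 1 × 0.5
   = 1.4 + 7.9 + 3.15 + 0.5 = 12.95
Deviation = 15.60 − 12.95 = 2.65 pp.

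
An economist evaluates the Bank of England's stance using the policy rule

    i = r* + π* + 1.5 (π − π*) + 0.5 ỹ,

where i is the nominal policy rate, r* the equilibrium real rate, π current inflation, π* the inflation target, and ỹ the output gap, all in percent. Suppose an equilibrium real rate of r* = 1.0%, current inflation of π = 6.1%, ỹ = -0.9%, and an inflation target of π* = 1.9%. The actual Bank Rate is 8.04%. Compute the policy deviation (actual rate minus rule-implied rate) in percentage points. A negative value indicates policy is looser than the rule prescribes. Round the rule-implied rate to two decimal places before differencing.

-0.71 pp

i = 1.0 + 1.9 + 1.5 × (6.1 − 1.9) + 0.5 × (-0.9)
   = 1.0 + 1.9 + 6.3 − 0.45 = 8.75
Deviation = 8.04 − 8.75 = -0.71 pp.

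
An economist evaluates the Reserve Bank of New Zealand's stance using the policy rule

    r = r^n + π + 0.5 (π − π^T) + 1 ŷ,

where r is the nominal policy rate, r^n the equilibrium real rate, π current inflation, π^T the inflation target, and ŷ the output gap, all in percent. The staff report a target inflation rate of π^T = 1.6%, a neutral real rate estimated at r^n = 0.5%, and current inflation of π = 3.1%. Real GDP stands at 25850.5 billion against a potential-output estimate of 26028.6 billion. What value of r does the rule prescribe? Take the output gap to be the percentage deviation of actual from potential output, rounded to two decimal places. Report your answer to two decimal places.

3.67%

Output gap = 100 × (25850.5 − 26028.6) / 26028.6 = -0.68%.
r = 0.50 + 3.10 + 0.5 × (3.10 − 1.60) + 1 × (-0.68)
   = 0.50 + 3.1 + 0.75 − 0.68 = 3.67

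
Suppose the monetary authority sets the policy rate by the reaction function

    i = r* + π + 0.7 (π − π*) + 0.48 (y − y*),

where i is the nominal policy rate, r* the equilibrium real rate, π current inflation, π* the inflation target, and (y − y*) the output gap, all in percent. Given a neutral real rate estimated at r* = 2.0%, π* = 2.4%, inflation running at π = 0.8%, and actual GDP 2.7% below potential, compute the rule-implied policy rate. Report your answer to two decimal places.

0.38%

Output 2.7% below potential → (y − y*) = -2.7.
i = 2.0 + 0.8 + 0.7 × (0.8 − 2.4) + 0.48 × (-2.7)
   = 2.0 + 0.8 − 1.12 − 1.296 = 0.38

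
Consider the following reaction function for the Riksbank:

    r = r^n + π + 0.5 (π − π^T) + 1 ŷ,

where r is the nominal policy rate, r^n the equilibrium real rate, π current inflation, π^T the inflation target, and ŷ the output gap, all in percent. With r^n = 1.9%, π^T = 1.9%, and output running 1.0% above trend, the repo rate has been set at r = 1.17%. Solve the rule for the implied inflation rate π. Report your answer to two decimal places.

Output 1.0% above potential → ŷ = 1.0.
Collecting π: r = r^n + (1 + 0.5) π − 0.5 π^T + 1 ŷ
1.5 π = 1.17 − 1.9 + 0.5 × 1.9 − 1 × 1.0 = -0.78
π = -0.78 / 1.5 = -0.52

-0.52%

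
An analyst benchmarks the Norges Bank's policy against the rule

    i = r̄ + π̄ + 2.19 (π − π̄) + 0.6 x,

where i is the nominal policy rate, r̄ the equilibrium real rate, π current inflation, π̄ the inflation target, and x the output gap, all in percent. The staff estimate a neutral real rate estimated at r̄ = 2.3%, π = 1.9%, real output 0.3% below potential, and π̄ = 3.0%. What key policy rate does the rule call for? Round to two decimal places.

2.71%

Output 0.3% below potential → x = -0.3.
i = 2.3 + 3.0 + 2.19 × (1.9 − 3.0) + 0.6 × (-0.3)
   = 2.3 + 3 − 2.409 − 0.18 = 2.71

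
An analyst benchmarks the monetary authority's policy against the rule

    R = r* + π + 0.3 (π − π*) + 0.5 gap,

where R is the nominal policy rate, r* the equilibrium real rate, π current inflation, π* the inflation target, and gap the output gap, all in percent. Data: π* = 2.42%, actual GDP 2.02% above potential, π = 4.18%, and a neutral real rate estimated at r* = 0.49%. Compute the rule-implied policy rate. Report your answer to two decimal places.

6.21%

Output 2.02% above potential → gap = 2.02.
R = 0.49 + 4.18 + 0.3 × (4.18 − 2.42) + 0.5 × 2.02
   = 0.49 + 4.18 + 0.528 + 1.01 = 6.21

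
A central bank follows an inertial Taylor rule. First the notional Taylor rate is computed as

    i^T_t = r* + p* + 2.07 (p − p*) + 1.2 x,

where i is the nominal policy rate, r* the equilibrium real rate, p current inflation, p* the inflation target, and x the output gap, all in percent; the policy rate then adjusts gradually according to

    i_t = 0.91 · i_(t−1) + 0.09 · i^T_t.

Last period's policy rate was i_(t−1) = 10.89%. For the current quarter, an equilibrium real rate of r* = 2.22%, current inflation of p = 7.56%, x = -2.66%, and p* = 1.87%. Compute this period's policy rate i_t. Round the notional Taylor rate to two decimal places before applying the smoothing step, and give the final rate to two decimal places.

i^T_t = 2.22 + 1.87 + 2.07 × (7.56 − 1.87) + 1.2 × (-2.66)
   = 2.22 + 1.87 + 11.7783 − 3.192 = 12.68
i_t = 0.91 × 10.89 + 0.09 × 12.68 = 9.9099 + 1.1412 = 11.05

11.05%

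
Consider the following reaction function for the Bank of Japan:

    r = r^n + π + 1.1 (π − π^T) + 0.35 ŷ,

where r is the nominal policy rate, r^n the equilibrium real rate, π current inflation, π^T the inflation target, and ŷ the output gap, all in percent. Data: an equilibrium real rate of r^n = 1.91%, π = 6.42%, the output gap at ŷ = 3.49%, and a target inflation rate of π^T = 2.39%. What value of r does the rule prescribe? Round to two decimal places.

r = 1.91 + 6.42 + 1.1 × (6.42 − 2.39) + 0.35 × 3.49
   = 1.91 + 6.42 + 4.433 + 1.2215 = 13.98

13.98%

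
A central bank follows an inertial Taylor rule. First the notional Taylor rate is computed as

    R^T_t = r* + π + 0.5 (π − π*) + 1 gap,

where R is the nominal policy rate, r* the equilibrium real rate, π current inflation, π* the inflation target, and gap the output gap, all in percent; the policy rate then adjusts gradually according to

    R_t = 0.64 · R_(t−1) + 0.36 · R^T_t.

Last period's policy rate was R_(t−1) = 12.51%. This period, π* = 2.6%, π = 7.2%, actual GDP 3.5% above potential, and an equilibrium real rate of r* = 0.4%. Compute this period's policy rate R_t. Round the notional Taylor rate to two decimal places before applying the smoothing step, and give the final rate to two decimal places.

12.83%

Output 3.5% above potential → gap = 3.5.
R^T_t = 0.4 + 7.2 + 0.5 × (7.2 − 2.6) + 1 × 3.5
   = 0.4 + 7.2 + 2.3 + 3.5 = 13.40
R_t = 0.64 × 12.51 + 0.36 × 13.40 = 8.0064 + 4.824 = 12.83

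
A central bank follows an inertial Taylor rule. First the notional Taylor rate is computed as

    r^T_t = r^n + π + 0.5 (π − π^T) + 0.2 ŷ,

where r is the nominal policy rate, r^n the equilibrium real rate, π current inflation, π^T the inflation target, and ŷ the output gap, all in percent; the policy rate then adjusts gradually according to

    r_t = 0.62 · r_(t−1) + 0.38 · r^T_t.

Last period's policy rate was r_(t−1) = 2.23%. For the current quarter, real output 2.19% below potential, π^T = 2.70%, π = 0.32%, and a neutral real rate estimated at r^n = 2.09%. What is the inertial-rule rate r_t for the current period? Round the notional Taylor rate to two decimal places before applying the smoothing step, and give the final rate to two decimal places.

1.68%

Output 2.19% below potential → ŷ = -2.19.
r^T_t = 2.09 + 0.32 + 0.5 × (0.32 − 2.70) + 0.2 × (-2.19)
   = 2.09 + 0.32 − 1.19 − 0.438 = 0.78
r_t = 0.62 × 2.23 + 0.38 × 0.78 = 1.3826 + 0.2964 = 1.68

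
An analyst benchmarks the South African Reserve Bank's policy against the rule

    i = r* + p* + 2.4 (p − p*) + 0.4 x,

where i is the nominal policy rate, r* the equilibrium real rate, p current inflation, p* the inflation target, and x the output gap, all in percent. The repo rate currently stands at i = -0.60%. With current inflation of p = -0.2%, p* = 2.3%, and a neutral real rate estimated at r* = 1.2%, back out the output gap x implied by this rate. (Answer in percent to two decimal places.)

0.4 x = -0.60 − 1.2 − 2.3 − 2.4 × ((-0.2) − 2.3) = 1.9
x = 1.9 / 0.4 = 4.75

4.75%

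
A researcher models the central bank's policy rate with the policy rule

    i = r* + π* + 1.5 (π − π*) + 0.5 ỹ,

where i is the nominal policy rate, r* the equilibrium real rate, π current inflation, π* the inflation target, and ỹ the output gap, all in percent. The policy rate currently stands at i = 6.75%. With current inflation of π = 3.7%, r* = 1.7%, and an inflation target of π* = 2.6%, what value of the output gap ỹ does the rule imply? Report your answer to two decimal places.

1.60%

0.5 ỹ = 6.75 − 1.7 − 2.6 − 1.5 × (3.7 − 2.6) = 0.8
ỹ = 0.8 / 0.5 = 1.60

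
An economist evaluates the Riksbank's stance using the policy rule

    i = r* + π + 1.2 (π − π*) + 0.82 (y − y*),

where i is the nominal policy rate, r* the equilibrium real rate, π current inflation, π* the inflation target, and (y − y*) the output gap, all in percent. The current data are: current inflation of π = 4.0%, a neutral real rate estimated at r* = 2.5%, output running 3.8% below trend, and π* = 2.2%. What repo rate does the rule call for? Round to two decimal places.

5.54%

Output 3.8% below potential → (y − y*) = -3.8.
i = 2.5 + 4.0 + 1.2 × (4.0 − 2.2) + 0.82 × (-3.8)
   = 2.5 + 4 + 2.16 − 3.116 = 5.54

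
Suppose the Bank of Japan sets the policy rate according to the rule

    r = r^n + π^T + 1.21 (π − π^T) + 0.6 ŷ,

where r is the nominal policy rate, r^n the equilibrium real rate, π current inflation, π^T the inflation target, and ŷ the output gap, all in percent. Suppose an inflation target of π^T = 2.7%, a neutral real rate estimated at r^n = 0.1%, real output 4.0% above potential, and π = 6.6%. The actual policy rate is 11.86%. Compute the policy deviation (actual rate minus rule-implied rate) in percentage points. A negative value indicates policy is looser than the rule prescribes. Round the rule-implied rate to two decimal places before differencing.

1.94 pp

Output 4.0% above potential → ŷ = 4.0.
r = 0.1 + 2.7 + 1.21 × (6.6 − 2.7) + 0.6 × 4.0
   = 0.1 + 2.7 + 4.719 + 2.4 = 9.92
Deviation = 11.86 − 9.92 = 1.94 pp.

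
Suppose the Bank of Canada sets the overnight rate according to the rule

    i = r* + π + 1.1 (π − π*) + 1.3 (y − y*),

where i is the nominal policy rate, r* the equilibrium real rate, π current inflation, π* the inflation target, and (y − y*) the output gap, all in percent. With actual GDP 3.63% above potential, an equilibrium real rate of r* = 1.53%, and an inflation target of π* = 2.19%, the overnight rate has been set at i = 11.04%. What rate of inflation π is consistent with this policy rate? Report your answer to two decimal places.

3.43%

Output 3.63% above potential → (y − y*) = 3.63.
Collecting π: i = r* + (1 + 1.1) π − 1.1 π* + 1.3 (y − y*)
2.1 π = 11.04 − 1.53 + 1.1 × 2.19 − 1.3 × 3.63 = 7.2
π = 7.2 / 2.1 = 3.43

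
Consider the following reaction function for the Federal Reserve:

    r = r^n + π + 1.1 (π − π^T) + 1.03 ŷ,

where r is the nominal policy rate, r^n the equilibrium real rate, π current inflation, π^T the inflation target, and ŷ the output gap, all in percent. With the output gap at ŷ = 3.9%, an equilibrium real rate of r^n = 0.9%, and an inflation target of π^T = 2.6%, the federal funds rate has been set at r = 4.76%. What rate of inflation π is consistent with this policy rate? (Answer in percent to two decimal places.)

1.29%

Collecting π: r = r^n + (1 + 1.1) π − 1.1 π^T + 1.03 ŷ
2.1 π = 4.76 − 0.9 + 1.1 × 2.6 − 1.03 × 3.9 = 2.703
π = 2.703 / 2.1 = 1.29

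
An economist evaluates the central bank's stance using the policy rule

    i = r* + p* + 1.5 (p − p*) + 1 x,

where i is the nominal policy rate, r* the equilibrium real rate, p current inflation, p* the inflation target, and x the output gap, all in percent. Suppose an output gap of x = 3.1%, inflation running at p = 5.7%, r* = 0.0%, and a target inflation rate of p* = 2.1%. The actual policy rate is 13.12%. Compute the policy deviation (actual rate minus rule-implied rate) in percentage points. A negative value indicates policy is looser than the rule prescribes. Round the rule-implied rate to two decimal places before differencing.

i = 0.0 + 2.1 + 1.5 × (5.7 − 2.1) + 1 × 3.1
   = 0.0 + 2.1 + 5.4 + 3.1 = 10.60
Deviation = 13.12 − 10.60 = 2.52 pp.

2.52 pp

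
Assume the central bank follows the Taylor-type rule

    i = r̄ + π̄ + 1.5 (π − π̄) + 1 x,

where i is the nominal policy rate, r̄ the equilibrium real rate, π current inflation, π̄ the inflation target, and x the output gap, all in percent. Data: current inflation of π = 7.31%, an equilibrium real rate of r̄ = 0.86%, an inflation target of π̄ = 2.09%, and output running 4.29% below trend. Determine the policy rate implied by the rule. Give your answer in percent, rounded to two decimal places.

6.49%

Output 4.29% below potential → x = -4.29.
i = 0.86 + 2.09 + 1.5 × (7.31 − 2.09) + 1 × (-4.29)
   = 0.86 + 2.09 + 7.83 − 4.29 = 6.49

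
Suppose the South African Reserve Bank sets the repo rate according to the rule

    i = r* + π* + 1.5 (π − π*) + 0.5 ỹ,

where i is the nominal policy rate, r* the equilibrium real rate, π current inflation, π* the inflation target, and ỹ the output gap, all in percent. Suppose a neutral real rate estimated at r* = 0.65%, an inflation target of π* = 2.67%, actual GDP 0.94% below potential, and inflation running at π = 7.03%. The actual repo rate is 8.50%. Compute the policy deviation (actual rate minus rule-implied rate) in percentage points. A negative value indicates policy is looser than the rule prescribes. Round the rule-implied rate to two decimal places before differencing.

Output 0.94% below potential → ỹ = -0.94.
i = 0.65 + 2.67 + 1.5 × (7.03 − 2.67) + 0.5 × (-0.94)
   = 0.65 + 2.67 + 6.54 − 0.47 = 9.39
Deviation = 8.50 − 9.39 = -0.89 pp.

-0.89 pp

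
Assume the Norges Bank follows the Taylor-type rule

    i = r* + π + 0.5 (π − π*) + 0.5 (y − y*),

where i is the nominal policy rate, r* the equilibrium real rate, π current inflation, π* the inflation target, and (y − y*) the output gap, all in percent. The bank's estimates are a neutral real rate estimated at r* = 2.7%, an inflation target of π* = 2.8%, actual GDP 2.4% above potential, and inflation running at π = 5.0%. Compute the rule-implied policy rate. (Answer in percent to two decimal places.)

Output 2.4% above potential → (y − y*) = 2.4.
i = 2.7 + 5.0 + 0.5 × (5.0 − 2.8) + 0.5 × 2.4
   = 2.7 + 5 + 1.1 + 1.2 = 10.00

10.00%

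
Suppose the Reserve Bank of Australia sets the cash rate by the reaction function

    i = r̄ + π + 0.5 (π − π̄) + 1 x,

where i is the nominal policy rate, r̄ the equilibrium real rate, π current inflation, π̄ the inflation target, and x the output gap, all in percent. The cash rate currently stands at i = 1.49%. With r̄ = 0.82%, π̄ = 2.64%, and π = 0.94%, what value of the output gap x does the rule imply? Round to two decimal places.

1 x = 1.49 − 0.82 − 0.94 − 0.5 × (0.94 − 2.64) = 0.58
x = 0.58 / 1 = 0.58

0.58%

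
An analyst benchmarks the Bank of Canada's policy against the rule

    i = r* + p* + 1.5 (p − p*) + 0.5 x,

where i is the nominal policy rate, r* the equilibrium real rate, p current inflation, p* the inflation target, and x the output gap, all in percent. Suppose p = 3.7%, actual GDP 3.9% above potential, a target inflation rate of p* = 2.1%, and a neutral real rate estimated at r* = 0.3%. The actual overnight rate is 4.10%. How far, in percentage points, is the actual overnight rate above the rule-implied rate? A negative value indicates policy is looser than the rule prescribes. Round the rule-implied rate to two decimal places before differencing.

-2.65 pp

Output 3.9% above potential → x = 3.9.
i = 0.3 + 2.1 + 1.5 × (3.7 − 2.1) + 0.5 × 3.9
   = 0.3 + 2.1 + 2.4 + 1.95 = 6.75
Deviation = 4.10 − 6.75 = -2.65 pp.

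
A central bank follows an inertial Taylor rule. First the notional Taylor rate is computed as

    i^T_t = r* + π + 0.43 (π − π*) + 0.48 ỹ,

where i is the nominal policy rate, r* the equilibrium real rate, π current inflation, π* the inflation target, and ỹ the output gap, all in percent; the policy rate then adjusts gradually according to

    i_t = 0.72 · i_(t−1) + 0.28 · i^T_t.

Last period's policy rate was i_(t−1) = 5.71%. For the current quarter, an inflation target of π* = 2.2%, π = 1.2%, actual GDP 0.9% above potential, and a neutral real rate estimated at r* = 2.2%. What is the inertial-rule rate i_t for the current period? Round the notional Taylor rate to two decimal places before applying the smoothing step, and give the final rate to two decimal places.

Output 0.9% above potential → ỹ = 0.9.
i^T_t = 2.2 + 1.2 + 0.43 × (1.2 − 2.2) + 0.48 × 0.9
   = 2.2 + 1.2 − 0.43 + 0.432 = 3.40
i_t = 0.72 × 5.71 + 0.28 × 3.40 = 4.1112 + 0.952 = 5.06

5.06%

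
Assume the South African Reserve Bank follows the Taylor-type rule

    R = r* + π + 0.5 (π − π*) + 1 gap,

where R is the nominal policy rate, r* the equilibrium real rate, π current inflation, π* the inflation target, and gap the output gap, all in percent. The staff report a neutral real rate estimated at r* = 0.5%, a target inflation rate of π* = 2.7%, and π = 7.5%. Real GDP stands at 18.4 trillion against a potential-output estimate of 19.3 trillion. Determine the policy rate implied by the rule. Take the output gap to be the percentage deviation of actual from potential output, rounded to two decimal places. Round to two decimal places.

Output gap = 100 × (18.4 − 19.3) / 19.3 = -4.66%.
R = 0.50 + 7.50 + 0.5 × (7.50 − 2.70) + 1 × (-4.66)
   = 0.50 + 7.5 + 2.4 − 4.66 = 5.74

5.74%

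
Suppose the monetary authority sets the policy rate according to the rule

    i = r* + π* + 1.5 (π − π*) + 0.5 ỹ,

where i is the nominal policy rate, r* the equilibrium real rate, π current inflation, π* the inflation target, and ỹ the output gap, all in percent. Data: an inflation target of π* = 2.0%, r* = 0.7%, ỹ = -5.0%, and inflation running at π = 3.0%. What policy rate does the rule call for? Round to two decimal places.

i = 0.7 + 2.0 + 1.5 × (3.0 − 2.0) + 0.5 × (-5.0)
   = 0.7 + 2 + 1.5 − 2.5 = 1.70

1.70%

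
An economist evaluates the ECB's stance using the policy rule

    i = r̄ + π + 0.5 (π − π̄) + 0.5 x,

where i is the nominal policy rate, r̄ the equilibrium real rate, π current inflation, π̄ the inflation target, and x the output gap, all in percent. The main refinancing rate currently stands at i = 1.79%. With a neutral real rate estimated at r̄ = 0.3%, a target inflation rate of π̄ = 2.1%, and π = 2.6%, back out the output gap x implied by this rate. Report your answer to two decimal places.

0.5 x = 1.79 − 0.3 − 2.6 − 0.5 × (2.6 − 2.1) = -1.36
x = -1.36 / 0.5 = -2.72

-2.72%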